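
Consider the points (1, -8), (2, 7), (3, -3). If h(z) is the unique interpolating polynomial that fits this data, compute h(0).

L_0(0) = (-2)·(-3)/[(-1)·(-2)] = 3
L_1(0) = (-1)·(-3)/[(1)·(-1)] = -3
L_2(0) = (-1)·(-2)/[(2)·(1)] = 1
Sum: (-8)·(3) + 7·(-3) + (-3)·(1) = -48

-48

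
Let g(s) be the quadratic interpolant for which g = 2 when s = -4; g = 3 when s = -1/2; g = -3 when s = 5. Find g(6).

L_0(6) = (13/2)·(1)/[(-7/2)·(-9)] = 13/63
L_1(6) = (10)·(1)/[(7/2)·(-11/2)] = -40/77
L_2(6) = (10)·(13/2)/[(9)·(11/2)] = 130/99
Sum: 2·(13/63) + 3·(-40/77) + (-3)·(130/99) = -3524/693

-3524/693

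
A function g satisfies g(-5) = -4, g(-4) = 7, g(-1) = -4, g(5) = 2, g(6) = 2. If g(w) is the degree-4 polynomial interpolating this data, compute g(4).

Evaluate each Lagrange basis at w = 4:
L_0(4) = (8)·(5)·(-1)·(-2)/[(-1)·(-4)·(-10)·(-11)] = 2/11
L_1(4) = (9)·(5)·(-1)·(-2)/[(1)·(-3)·(-9)·(-10)] = -1/3
L_2(4) = (9)·(8)·(-1)·(-2)/[(4)·(3)·(-6)·(-7)] = 2/7
L_3(4) = (9)·(8)·(5)·(-2)/[(10)·(9)·(6)·(-1)] = 4/3
L_4(4) = (9)·(8)·(5)·(-1)/[(11)·(10)·(7)·(1)] = -36/77
Sum: (-4)·(2/11) + 7·(-1/3) + (-4)·(2/7) + 2·(4/3) + 2·(-36/77) = -571/231

-571/231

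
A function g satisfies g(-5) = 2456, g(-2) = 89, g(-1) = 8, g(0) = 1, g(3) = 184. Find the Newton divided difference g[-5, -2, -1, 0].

g[-5,-2] = (89 - 2456) / (-2 - (-5)) = -789
g[-2,-1] = (8 - 89) / (-1 - (-2)) = -81
g[-1,0] = (1 - 8) / (0 - (-1)) = -7
g[-5,-2,-1] = (-81 - (-789)) / (-1 - (-5)) = 177
g[-2,-1,0] = (-7 - (-81)) / (0 - (-2)) = 37
g[-5,-2,-1,0] = (37 - 177) / (0 - (-5)) = -28

-28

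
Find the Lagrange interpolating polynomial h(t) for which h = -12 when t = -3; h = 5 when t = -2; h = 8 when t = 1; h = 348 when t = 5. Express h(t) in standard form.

h(t) = 2t^3 + 4t^2 - t + 3

Build the Lagrange basis polynomials:
L_0(t) = (t + 2)(t - 1)(t - 5) / [-32] = -(1/32)t^3 + (1/8)t^2 + (7/32)t - 5/16
L_1(t) = (t + 3)(t - 1)(t - 5) / [21] = (1/21)t^3 - (1/7)t^2 - (13/21)t + 5/7
L_2(t) = (t + 3)(t + 2)(t - 5) / [-48] = -(1/48)t^3 + (19/48)t + 5/8
L_3(t) = (t + 3)(t + 2)(t - 1) / [224] = (1/224)t^3 + (1/56)t^2 + (1/224)t - 3/112
h(t) = (-12)·L_0 + 5·L_1 + 8·L_2 + 348·L_3
  (-12)·L_0(t) = (3/8)t^3 - (3/2)t^2 - (21/8)t + 15/4
  5·L_1(t) = (5/21)t^3 - (5/7)t^2 - (65/21)t + 25/7
  8·L_2(t) = -(1/6)t^3 + (19/6)t + 5
  348·L_3(t) = (87/56)t^3 + (87/14)t^2 + (87/56)t - 261/28
Adding term by term: 2t^3 + 4t^2 - t + 3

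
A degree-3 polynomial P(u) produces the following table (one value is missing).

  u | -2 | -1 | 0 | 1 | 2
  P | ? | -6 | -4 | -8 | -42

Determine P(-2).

The 4 known values determine P uniquely (degree ≤ 3).
Evaluate each Lagrange basis at u = -2:
L_0(-2) = (-2)·(-3)·(-4)/[(-1)·(-2)·(-3)] = 4
L_1(-2) = (-1)·(-3)·(-4)/[(1)·(-1)·(-2)] = -6
L_2(-2) = (-1)·(-2)·(-4)/[(2)·(1)·(-1)] = 4
L_3(-2) = (-1)·(-2)·(-3)/[(3)·(2)·(1)] = -1
Sum: (-6)·(4) + (-4)·(-6) + (-8)·(4) + (-42)·(-1) = 10

10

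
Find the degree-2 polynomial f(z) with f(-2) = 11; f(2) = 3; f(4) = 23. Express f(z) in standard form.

Build the Lagrange basis polynomials:
L_0(z) = (z - 2)(z - 4) / [24] = (1/24)z^2 - (1/4)z + 1/3
L_1(z) = (z + 2)(z - 4) / [-8] = -(1/8)z^2 + (1/4)z + 1
L_2(z) = (z + 2)(z - 2) / [12] = (1/12)z^2 - 1/3
f(z) = 11·L_0 + 3·L_1 + 23·L_2
  11·L_0(z) = (11/24)z^2 - (11/4)z + 11/3
  3·L_1(z) = -(3/8)z^2 + (3/4)z + 3
  23·L_2(z) = (23/12)z^2 - 23/3
Adding term by term: 2z^2 - 2z - 1

f(z) = 2z^2 - 2z - 1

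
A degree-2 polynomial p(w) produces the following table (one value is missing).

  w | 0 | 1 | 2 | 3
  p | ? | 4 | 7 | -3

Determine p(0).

The 3 known values determine p uniquely (degree ≤ 2).
L_0(0) = (-2)·(-3)/[(-1)·(-2)] = 3
L_1(0) = (-1)·(-3)/[(1)·(-1)] = -3
L_2(0) = (-1)·(-2)/[(2)·(1)] = 1
Sum: 4·(3) + 7·(-3) + (-3)·(1) = -12

-12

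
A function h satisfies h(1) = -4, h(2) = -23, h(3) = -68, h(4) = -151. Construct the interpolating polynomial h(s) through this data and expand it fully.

h(s) = -2s^3 - s^2 - 2s + 1

Build the Lagrange basis polynomials:
L_0(s) = (s - 2)(s - 3)(s - 4) / [-6] = -(1/6)s^3 + (3/2)s^2 - (13/3)s + 4
L_1(s) = (s - 1)(s - 3)(s - 4) / [2] = (1/2)s^3 - 4s^2 + (19/2)s - 6
L_2(s) = (s - 1)(s - 2)(s - 4) / [-2] = -(1/2)s^3 + (7/2)s^2 - 7s + 4
L_3(s) = (s - 1)(s - 2)(s - 3) / [6] = (1/6)s^3 - s^2 + (11/6)s - 1
h(s) = (-4)·L_0 + (-23)·L_1 + (-68)·L_2 + (-151)·L_3
  (-4)·L_0(s) = (2/3)s^3 - 6s^2 + (52/3)s - 16
  (-23)·L_1(s) = -(23/2)s^3 + 92s^2 - (437/2)s + 138
  (-68)·L_2(s) = 34s^3 - 238s^2 + 476s - 272
  (-151)·L_3(s) = -(151/6)s^3 + 151s^2 - (1661/6)s + 151
Adding term by term: -2s^3 - s^2 - 2s + 1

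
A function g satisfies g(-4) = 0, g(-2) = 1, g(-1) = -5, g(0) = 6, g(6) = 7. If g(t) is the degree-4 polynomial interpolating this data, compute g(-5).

-1751/28

Using Newton's divided-difference form:
g[-4,-2] = (1 - 0) / (-2 - (-4)) = 1/2
g[-2,-1] = (-5 - 1) / (-1 - (-2)) = -6
g[-1,0] = (6 - (-5)) / (0 - (-1)) = 11
g[0,6] = (7 - 6) / (6 - 0) = 1/6
g[-4,-2,-1] = (-6 - 1/2) / (-1 - (-4)) = -13/6
g[-2,-1,0] = (11 - (-6)) / (0 - (-2)) = 17/2
g[-1,0,6] = (1/6 - 11) / (6 - (-1)) = -65/42
g[-4,-2,-1,0] = (17/2 - (-13/6)) / (0 - (-4)) = 8/3
g[-2,-1,0,6] = (-65/42 - 17/2) / (6 - (-2)) = -211/168
g[-4,-2,-1,0,6] = (-211/168 - 8/3) / (6 - (-4)) = -659/1680
g(-5) = 0 + (1/2)·(-1) + (-13/6)·(-1)·(-3) + (8/3)·(-1)·(-3)·(-4) + (-659/1680)·(-1)·(-3)·(-4)·(-5) = -1751/28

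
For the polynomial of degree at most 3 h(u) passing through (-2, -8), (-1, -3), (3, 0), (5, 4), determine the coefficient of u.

167/120

L_0(u) = (u + 1)(u - 3)(u - 5) / [-35] = -(1/35)u^3 + (1/5)u^2 - (1/5)u - 3/7
L_1(u) = (u + 2)(u - 3)(u - 5) / [24] = (1/24)u^3 - (1/4)u^2 - (1/24)u + 5/4
L_2(u) = (u + 2)(u + 1)(u - 5) / [-40] = -(1/40)u^3 + (1/20)u^2 + (13/40)u + 1/4
L_3(u) = (u + 2)(u + 1)(u - 3) / [84] = (1/84)u^3 - (1/12)u - 1/14
h(u) = (-8)·L_0 + (-3)·L_1 + 0·L_2 + 4·L_3
Only the coefficient of u is needed; take it from each L_i and combine:
(-8)·(-1/5) + (-3)·(-1/24) + 0·(13/40) + 4·(-1/12) = 167/120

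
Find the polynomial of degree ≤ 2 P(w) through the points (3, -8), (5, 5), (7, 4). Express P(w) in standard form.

Build the Lagrange basis polynomials:
L_0(w) = (w - 5)(w - 7) / [8] = (1/8)w^2 - (3/2)w + 35/8
L_1(w) = (w - 3)(w - 7) / [-4] = -(1/4)w^2 + (5/2)w - 21/4
L_2(w) = (w - 3)(w - 5) / [8] = (1/8)w^2 - w + 15/8
P(w) = (-8)·L_0 + 5·L_1 + 4·L_2
  (-8)·L_0(w) = -w^2 + 12w - 35
  5·L_1(w) = -(5/4)w^2 + (25/2)w - 105/4
  4·L_2(w) = (1/2)w^2 - 4w + 15/2
Adding term by term: -(7/4)w^2 + (41/2)w - 215/4

P(w) = -(7/4)w^2 + (41/2)w - 215/4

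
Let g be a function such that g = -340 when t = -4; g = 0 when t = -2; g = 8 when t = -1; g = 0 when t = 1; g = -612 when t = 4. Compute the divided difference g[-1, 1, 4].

g[-1,1] = (0 - 8) / (1 - (-1)) = -4
g[1,4] = (-612 - 0) / (4 - 1) = -204
g[-1,1,4] = (-204 - (-4)) / (4 - (-1)) = -40

-40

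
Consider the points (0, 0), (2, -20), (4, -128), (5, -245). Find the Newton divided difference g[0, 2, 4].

g[0,2] = (-20 - 0) / (2 - 0) = -10
g[2,4] = (-128 - (-20)) / (4 - 2) = -54
g[0,2,4] = (-54 - (-10)) / (4 - 0) = -11

-11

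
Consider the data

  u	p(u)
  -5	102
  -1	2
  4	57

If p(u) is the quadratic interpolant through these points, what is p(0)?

Evaluate each Lagrange basis at u = 0:
L_0(0) = (1)·(-4)/[(-4)·(-9)] = -1/9
L_1(0) = (5)·(-4)/[(4)·(-5)] = 1
L_2(0) = (5)·(1)/[(9)·(5)] = 1/9
Sum: 102·(-1/9) + 2·(1) + 57·(1/9) = -3

-3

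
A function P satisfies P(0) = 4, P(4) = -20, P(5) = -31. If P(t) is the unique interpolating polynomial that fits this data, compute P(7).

-59

Using Newton's divided-difference form:
P[0,4] = (-20 - 4) / (4 - 0) = -6
P[4,5] = (-31 - (-20)) / (5 - 4) = -11
P[0,4,5] = (-11 - (-6)) / (5 - 0) = -1
P(7) = 4 + (-6)·(7) + (-1)·(7)·(3) = -59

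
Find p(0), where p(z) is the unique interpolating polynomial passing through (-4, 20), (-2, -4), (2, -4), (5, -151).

Evaluate each Lagrange basis at z = 0:
L_0(0) = (2)·(-2)·(-5)/[(-2)·(-6)·(-9)] = -5/27
L_1(0) = (4)·(-2)·(-5)/[(2)·(-4)·(-7)] = 5/7
L_2(0) = (4)·(2)·(-5)/[(6)·(4)·(-3)] = 5/9
L_3(0) = (4)·(2)·(-2)/[(9)·(7)·(3)] = -16/189
Sum: 20·(-5/27) + (-4)·(5/7) + (-4)·(5/9) + (-151)·(-16/189) = 4

4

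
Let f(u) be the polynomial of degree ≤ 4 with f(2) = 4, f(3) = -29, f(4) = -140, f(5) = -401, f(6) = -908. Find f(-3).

Using Newton's divided-difference form:
f[2,3] = (-29 - 4) / (3 - 2) = -33
f[3,4] = (-140 - (-29)) / (4 - 3) = -111
f[4,5] = (-401 - (-140)) / (5 - 4) = -261
f[5,6] = (-908 - (-401)) / (6 - 5) = -507
f[2,3,4] = (-111 - (-33)) / (4 - 2) = -39
f[3,4,5] = (-261 - (-111)) / (5 - 3) = -75
f[4,5,6] = (-507 - (-261)) / (6 - 4) = -123
f[2,3,4,5] = (-75 - (-39)) / (5 - 2) = -12
f[3,4,5,6] = (-123 - (-75)) / (6 - 3) = -16
f[2,3,4,5,6] = (-16 - (-12)) / (6 - 2) = -1
f(-3) = 4 + (-33)·(-5) + (-39)·(-5)·(-6) + (-12)·(-5)·(-6)·(-7) + (-1)·(-5)·(-6)·(-7)·(-8) = -161

-161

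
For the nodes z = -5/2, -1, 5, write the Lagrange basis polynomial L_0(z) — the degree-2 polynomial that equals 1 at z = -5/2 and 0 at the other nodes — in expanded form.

L_0(z) = (4/45)z^2 - (16/45)z - 4/9

L_0(z) = (z + 1)(z - 5) / [(-3/2)·(-15/2)]
       = (z^2 - 4z - 5) / (45/4)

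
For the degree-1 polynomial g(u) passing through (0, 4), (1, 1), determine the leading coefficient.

The leading coefficient equals the top divided difference g[0,1].
g[0,1] = (1 - 4) / (1 - 0) = -3

-3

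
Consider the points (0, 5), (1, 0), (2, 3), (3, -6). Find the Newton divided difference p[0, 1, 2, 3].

-10/3

p[0,1] = (0 - 5) / (1 - 0) = -5
p[1,2] = (3 - 0) / (2 - 1) = 3
p[2,3] = (-6 - 3) / (3 - 2) = -9
p[0,1,2] = (3 - (-5)) / (2 - 0) = 4
p[1,2,3] = (-9 - 3) / (3 - 1) = -6
p[0,1,2,3] = (-6 - 4) / (3 - 0) = -10/3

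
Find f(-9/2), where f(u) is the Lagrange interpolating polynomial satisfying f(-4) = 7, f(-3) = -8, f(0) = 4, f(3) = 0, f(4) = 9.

L_0(-9/2) = (-3/2)·(-9/2)·(-15/2)·(-17/2)/[(-1)·(-4)·(-7)·(-8)] = 6885/3584
L_1(-9/2) = (-1/2)·(-9/2)·(-15/2)·(-17/2)/[(1)·(-3)·(-6)·(-7)] = -255/224
L_2(-9/2) = (-1/2)·(-3/2)·(-15/2)·(-17/2)/[(4)·(3)·(-3)·(-4)] = 85/256
L_3(-9/2) = (-1/2)·(-3/2)·(-9/2)·(-17/2)/[(7)·(6)·(3)·(-1)] = -51/224
L_4(-9/2) = (-1/2)·(-3/2)·(-9/2)·(-15/2)/[(8)·(7)·(4)·(1)] = 405/3584
Sum: 7·(6885/3584) + (-8)·(-255/224) + 4·(85/256) + 0 + 9·(405/3584) = 11155/448

11155/448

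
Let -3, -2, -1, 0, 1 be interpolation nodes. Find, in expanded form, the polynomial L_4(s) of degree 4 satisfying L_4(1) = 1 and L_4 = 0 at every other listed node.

L_4(s) = (s + 3)(s + 2)(s + 1)s / [(4)·(3)·(2)·(1)]
       = (s^4 + 6s^3 + 11s^2 + 6s) / (24)

L_4(s) = (1/24)s^4 + (1/4)s^3 + (11/24)s^2 + (1/4)s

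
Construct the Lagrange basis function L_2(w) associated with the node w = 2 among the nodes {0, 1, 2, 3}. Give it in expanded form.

L_2(w) = w(w - 1)(w - 3) / [(2)·(1)·(-1)]
       = (w^3 - 4w^2 + 3w) / (-2)

L_2(w) = -(1/2)w^3 + 2w^2 - (3/2)w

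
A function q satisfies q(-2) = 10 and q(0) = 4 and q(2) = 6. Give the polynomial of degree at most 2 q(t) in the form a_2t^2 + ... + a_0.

Build the Lagrange basis polynomials:
L_0(t) = t(t - 2) / [8] = (1/8)t^2 - (1/4)t
L_1(t) = (t + 2)(t - 2) / [-4] = -(1/4)t^2 + 1
L_2(t) = (t + 2)t / [8] = (1/8)t^2 + (1/4)t
q(t) = 10·L_0 + 4·L_1 + 6·L_2
  10·L_0(t) = (5/4)t^2 - (5/2)t
  4·L_1(t) = -t^2 + 4
  6·L_2(t) = (3/4)t^2 + (3/2)t
Adding term by term: t^2 - t + 4

q(t) = t^2 - t + 4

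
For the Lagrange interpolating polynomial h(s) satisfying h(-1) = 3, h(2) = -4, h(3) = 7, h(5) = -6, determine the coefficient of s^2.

85/9

Build the Lagrange basis polynomials:
L_0(s) = (s - 2)(s - 3)(s - 5) / [-72] = -(1/72)s^3 + (5/36)s^2 - (31/72)s + 5/12
L_1(s) = (s + 1)(s - 3)(s - 5) / [9] = (1/9)s^3 - (7/9)s^2 + (7/9)s + 5/3
L_2(s) = (s + 1)(s - 2)(s - 5) / [-8] = -(1/8)s^3 + (3/4)s^2 - (3/8)s - 5/4
L_3(s) = (s + 1)(s - 2)(s - 3) / [36] = (1/36)s^3 - (1/9)s^2 + (1/36)s + 1/6
h(s) = 3·L_0 + (-4)·L_1 + 7·L_2 + (-6)·L_3
Only the coefficient of s^2 is needed; take it from each L_i and combine:
3·(5/36) + (-4)·(-7/9) + 7·(3/4) + (-6)·(-1/9) = 85/9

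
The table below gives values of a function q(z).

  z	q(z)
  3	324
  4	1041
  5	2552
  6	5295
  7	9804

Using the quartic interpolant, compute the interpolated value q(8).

Using Newton's divided-difference form:
q[3,4] = (1041 - 324) / (4 - 3) = 717
q[4,5] = (2552 - 1041) / (5 - 4) = 1511
q[5,6] = (5295 - 2552) / (6 - 5) = 2743
q[6,7] = (9804 - 5295) / (7 - 6) = 4509
q[3,4,5] = (1511 - 717) / (5 - 3) = 397
q[4,5,6] = (2743 - 1511) / (6 - 4) = 616
q[5,6,7] = (4509 - 2743) / (7 - 5) = 883
q[3,4,5,6] = (616 - 397) / (6 - 3) = 73
q[4,5,6,7] = (883 - 616) / (7 - 4) = 89
q[3,4,5,6,7] = (89 - 73) / (7 - 3) = 4
q(8) = 324 + 717·(5) + 397·(5)·(4) + 73·(5)·(4)·(3) + 4·(5)·(4)·(3)·(2) = 16709

16709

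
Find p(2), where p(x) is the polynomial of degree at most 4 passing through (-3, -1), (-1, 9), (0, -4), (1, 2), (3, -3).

Evaluate each Lagrange basis at x = 2:
L_0(2) = (3)·(2)·(1)·(-1)/[(-2)·(-3)·(-4)·(-6)] = -1/24
L_1(2) = (5)·(2)·(1)·(-1)/[(2)·(-1)·(-2)·(-4)] = 5/8
L_2(2) = (5)·(3)·(1)·(-1)/[(3)·(1)·(-1)·(-3)] = -5/3
L_3(2) = (5)·(3)·(2)·(-1)/[(4)·(2)·(1)·(-2)] = 15/8
L_4(2) = (5)·(3)·(2)·(1)/[(6)·(4)·(3)·(2)] = 5/24
Sum: (-1)·(-1/24) + 9·(5/8) + (-4)·(-5/3) + 2·(15/8) + (-3)·(5/24) = 371/24

371/24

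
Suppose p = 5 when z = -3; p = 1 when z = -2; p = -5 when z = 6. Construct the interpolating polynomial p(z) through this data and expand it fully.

p(z) = (13/36)z^2 - (79/36)z - 29/6

Build the Lagrange basis polynomials:
L_0(z) = (z + 2)(z - 6) / [9] = (1/9)z^2 - (4/9)z - 4/3
L_1(z) = (z + 3)(z - 6) / [-8] = -(1/8)z^2 + (3/8)z + 9/4
L_2(z) = (z + 3)(z + 2) / [72] = (1/72)z^2 + (5/72)z + 1/12
p(z) = 5·L_0 + 1·L_1 + (-5)·L_2
  5·L_0(z) = (5/9)z^2 - (20/9)z - 20/3
  1·L_1(z) = -(1/8)z^2 + (3/8)z + 9/4
  (-5)·L_2(z) = -(5/72)z^2 - (25/72)z - 5/12
Adding term by term: (13/36)z^2 - (79/36)z - 29/6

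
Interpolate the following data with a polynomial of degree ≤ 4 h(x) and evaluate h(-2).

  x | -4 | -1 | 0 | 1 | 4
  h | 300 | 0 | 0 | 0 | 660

Evaluate each Lagrange basis at x = -2:
L_0(-2) = (-1)·(-2)·(-3)·(-6)/[(-3)·(-4)·(-5)·(-8)] = 3/40
L_1(-2) = (2)·(-2)·(-3)·(-6)/[(3)·(-1)·(-2)·(-5)] = 12/5
L_2(-2) = (2)·(-1)·(-3)·(-6)/[(4)·(1)·(-1)·(-4)] = -9/4
L_3(-2) = (2)·(-1)·(-2)·(-6)/[(5)·(2)·(1)·(-3)] = 4/5
L_4(-2) = (2)·(-1)·(-2)·(-3)/[(8)·(5)·(4)·(3)] = -1/40
Sum: 300·(3/40) + 0 + 0 + 0 + 660·(-1/40) = 6

6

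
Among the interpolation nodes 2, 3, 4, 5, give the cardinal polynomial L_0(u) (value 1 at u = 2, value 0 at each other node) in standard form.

L_0(u) = -(1/6)u^3 + 2u^2 - (47/6)u + 10

L_0(u) = (u - 3)(u - 4)(u - 5) / [(-1)·(-2)·(-3)]
       = (u^3 - 12u^2 + 47u - 60) / (-6)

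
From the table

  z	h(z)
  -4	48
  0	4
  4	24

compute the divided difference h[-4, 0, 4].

h[-4,0] = (4 - 48) / (0 - (-4)) = -11
h[0,4] = (24 - 4) / (4 - 0) = 5
h[-4,0,4] = (5 - (-11)) / (4 - (-4)) = 2

2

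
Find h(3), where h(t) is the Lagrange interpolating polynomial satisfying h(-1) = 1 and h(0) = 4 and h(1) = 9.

25

L_0(3) = (3)·(2)/[(-1)·(-2)] = 3
L_1(3) = (4)·(2)/[(1)·(-1)] = -8
L_2(3) = (4)·(3)/[(2)·(1)] = 6
Sum: 1·(3) + 4·(-8) + 9·(6) = 25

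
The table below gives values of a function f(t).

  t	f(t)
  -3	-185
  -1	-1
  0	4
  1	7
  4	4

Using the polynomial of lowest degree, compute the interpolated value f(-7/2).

L_0(-7/2) = (-5/2)·(-7/2)·(-9/2)·(-15/2)/[(-2)·(-3)·(-4)·(-7)] = 225/128
L_1(-7/2) = (-1/2)·(-7/2)·(-9/2)·(-15/2)/[(2)·(-1)·(-2)·(-5)] = -189/64
L_2(-7/2) = (-1/2)·(-5/2)·(-9/2)·(-15/2)/[(3)·(1)·(-1)·(-4)] = 225/64
L_3(-7/2) = (-1/2)·(-5/2)·(-7/2)·(-15/2)/[(4)·(2)·(1)·(-3)] = -175/128
L_4(-7/2) = (-1/2)·(-5/2)·(-7/2)·(-9/2)/[(7)·(5)·(4)·(3)] = 3/64
Sum: (-185)·(225/128) + (-1)·(-189/64) + 4·(225/64) + 7·(-175/128) + 4·(3/64) = -5081/16

-5081/16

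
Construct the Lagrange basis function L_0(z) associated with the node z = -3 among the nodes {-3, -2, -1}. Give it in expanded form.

L_0(z) = (z + 2)(z + 1) / [(-1)·(-2)]
       = (z^2 + 3z + 2) / (2)

L_0(z) = (1/2)z^2 + (3/2)z + 1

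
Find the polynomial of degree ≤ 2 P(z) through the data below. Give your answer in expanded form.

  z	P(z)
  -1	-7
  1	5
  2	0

P(z) = -(11/3)z^2 + 6z + 8/3

Newton's divided differences:
P[-1,1] = (5 - (-7)) / (1 - (-1)) = 6
P[1,2] = (0 - 5) / (2 - 1) = -5
P[-1,1,2] = (-5 - 6) / (2 - (-1)) = -11/3
P(z) = -7 + 6·(z + 1) + (-11/3)·(z + 1)(z - 1)
Expanding: P(z) = -(11/3)z^2 + 6z + 8/3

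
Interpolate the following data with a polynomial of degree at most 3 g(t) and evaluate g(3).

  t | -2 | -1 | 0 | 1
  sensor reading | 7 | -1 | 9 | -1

-233

Using Newton's divided-difference form:
g[-2,-1] = (-1 - 7) / (-1 - (-2)) = -8
g[-1,0] = (9 - (-1)) / (0 - (-1)) = 10
g[0,1] = (-1 - 9) / (1 - 0) = -10
g[-2,-1,0] = (10 - (-8)) / (0 - (-2)) = 9
g[-1,0,1] = (-10 - 10) / (1 - (-1)) = -10
g[-2,-1,0,1] = (-10 - 9) / (1 - (-2)) = -19/3
g(3) = 7 + (-8)·(5) + 9·(5)·(4) + (-19/3)·(5)·(4)·(3) = -233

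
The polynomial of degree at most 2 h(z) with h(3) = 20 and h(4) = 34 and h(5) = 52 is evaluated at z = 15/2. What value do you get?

Evaluate each Lagrange basis at z = 15/2:
L_0(15/2) = (7/2)·(5/2)/[(-1)·(-2)] = 35/8
L_1(15/2) = (9/2)·(5/2)/[(1)·(-1)] = -45/4
L_2(15/2) = (9/2)·(7/2)/[(2)·(1)] = 63/8
Sum: 20·(35/8) + 34·(-45/4) + 52·(63/8) = 229/2

229/2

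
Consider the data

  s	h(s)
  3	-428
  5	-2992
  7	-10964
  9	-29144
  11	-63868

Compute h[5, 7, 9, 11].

h[5,7] = (-10964 - (-2992)) / (7 - 5) = -3986
h[7,9] = (-29144 - (-10964)) / (9 - 7) = -9090
h[9,11] = (-63868 - (-29144)) / (11 - 9) = -17362
h[5,7,9] = (-9090 - (-3986)) / (9 - 5) = -1276
h[7,9,11] = (-17362 - (-9090)) / (11 - 7) = -2068
h[5,7,9,11] = (-2068 - (-1276)) / (11 - 5) = -132

-132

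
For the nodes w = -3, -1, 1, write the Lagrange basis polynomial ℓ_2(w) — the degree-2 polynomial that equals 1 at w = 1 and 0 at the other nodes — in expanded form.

ℓ_2(w) = (w + 3)(w + 1) / [(4)·(2)]
       = (w^2 + 4w + 3) / (8)

ℓ_2(w) = (1/8)w^2 + (1/2)w + 3/8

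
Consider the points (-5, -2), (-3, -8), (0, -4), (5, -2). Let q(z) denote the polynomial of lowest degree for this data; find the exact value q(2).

9/20

Using Newton's divided-difference form:
q[-5,-3] = (-8 - (-2)) / (-3 - (-5)) = -3
q[-3,0] = (-4 - (-8)) / (0 - (-3)) = 4/3
q[0,5] = (-2 - (-4)) / (5 - 0) = 2/5
q[-5,-3,0] = (4/3 - (-3)) / (0 - (-5)) = 13/15
q[-3,0,5] = (2/5 - 4/3) / (5 - (-3)) = -7/60
q[-5,-3,0,5] = (-7/60 - 13/15) / (5 - (-5)) = -59/600
q(2) = -2 + (-3)·(7) + (13/15)·(7)·(5) + (-59/600)·(7)·(5)·(2) = 9/20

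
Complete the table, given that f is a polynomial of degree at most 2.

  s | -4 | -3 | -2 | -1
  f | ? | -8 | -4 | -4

The 3 known values determine f uniquely (degree ≤ 2).
L_0(-4) = (-2)·(-3)/[(-1)·(-2)] = 3
L_1(-4) = (-1)·(-3)/[(1)·(-1)] = -3
L_2(-4) = (-1)·(-2)/[(2)·(1)] = 1
Sum: (-8)·(3) + (-4)·(-3) + (-4)·(1) = -16

-16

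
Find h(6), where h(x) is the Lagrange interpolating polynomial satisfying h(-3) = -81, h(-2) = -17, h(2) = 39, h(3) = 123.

927

Evaluate each Lagrange basis at x = 6:
L_0(6) = (8)·(4)·(3)/[(-1)·(-5)·(-6)] = -16/5
L_1(6) = (9)·(4)·(3)/[(1)·(-4)·(-5)] = 27/5
L_2(6) = (9)·(8)·(3)/[(5)·(4)·(-1)] = -54/5
L_3(6) = (9)·(8)·(4)/[(6)·(5)·(1)] = 48/5
Sum: (-81)·(-16/5) + (-17)·(27/5) + 39·(-54/5) + 123·(48/5) = 927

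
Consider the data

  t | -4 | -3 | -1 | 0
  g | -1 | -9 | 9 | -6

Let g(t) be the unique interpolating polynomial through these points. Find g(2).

Evaluate each Lagrange basis at t = 2:
L_0(2) = (5)·(3)·(2)/[(-1)·(-3)·(-4)] = -5/2
L_1(2) = (6)·(3)·(2)/[(1)·(-2)·(-3)] = 6
L_2(2) = (6)·(5)·(2)/[(3)·(2)·(-1)] = -10
L_3(2) = (6)·(5)·(3)/[(4)·(3)·(1)] = 15/2
Sum: (-1)·(-5/2) + (-9)·(6) + 9·(-10) + (-6)·(15/2) = -373/2

-373/2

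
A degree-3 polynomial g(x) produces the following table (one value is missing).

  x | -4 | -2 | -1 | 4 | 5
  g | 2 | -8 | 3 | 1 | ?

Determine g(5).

-1951/40

The 4 known values determine g uniquely (degree ≤ 3).
L_0(5) = (7)·(6)·(1)/[(-2)·(-3)·(-8)] = -7/8
L_1(5) = (9)·(6)·(1)/[(2)·(-1)·(-6)] = 9/2
L_2(5) = (9)·(7)·(1)/[(3)·(1)·(-5)] = -21/5
L_3(5) = (9)·(7)·(6)/[(8)·(6)·(5)] = 63/40
Sum: 2·(-7/8) + (-8)·(9/2) + 3·(-21/5) + 1·(63/40) = -1951/40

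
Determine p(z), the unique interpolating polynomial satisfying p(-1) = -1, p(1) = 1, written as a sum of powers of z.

p(z) = z

L_0(z) = (z - 1) / [-2] = -(1/2)z + 1/2
L_1(z) = (z + 1) / [2] = (1/2)z + 1/2
p(z) = (-1)·L_0 + 1·L_1
  (-1)·L_0(z) = (1/2)z - 1/2
  1·L_1(z) = (1/2)z + 1/2
Adding term by term: z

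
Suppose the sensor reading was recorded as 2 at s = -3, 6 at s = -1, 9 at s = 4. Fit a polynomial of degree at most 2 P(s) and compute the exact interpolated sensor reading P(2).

Using Newton's divided-difference form:
P[-3,-1] = (6 - 2) / (-1 - (-3)) = 2
P[-1,4] = (9 - 6) / (4 - (-1)) = 3/5
P[-3,-1,4] = (3/5 - 2) / (4 - (-3)) = -1/5
P(2) = 2 + 2·(5) + (-1/5)·(5)·(3) = 9

9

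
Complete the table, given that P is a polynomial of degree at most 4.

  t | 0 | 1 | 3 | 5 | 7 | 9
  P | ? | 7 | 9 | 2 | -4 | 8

The 5 known values determine P uniquely (degree ≤ 4).
Evaluate each Lagrange basis at t = 0:
L_0(0) = (-3)·(-5)·(-7)·(-9)/[(-2)·(-4)·(-6)·(-8)] = 315/128
L_1(0) = (-1)·(-5)·(-7)·(-9)/[(2)·(-2)·(-4)·(-6)] = -105/32
L_2(0) = (-1)·(-3)·(-7)·(-9)/[(4)·(2)·(-2)·(-4)] = 189/64
L_3(0) = (-1)·(-3)·(-5)·(-9)/[(6)·(4)·(2)·(-2)] = -45/32
L_4(0) = (-1)·(-3)·(-5)·(-7)/[(8)·(6)·(4)·(2)] = 35/128
Sum: 7·(315/128) + 9·(-105/32) + 2·(189/64) + (-4)·(-45/32) + 8·(35/128) = 181/128

181/128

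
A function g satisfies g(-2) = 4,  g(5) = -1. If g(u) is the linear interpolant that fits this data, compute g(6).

L_0(6) = (1)/[(-7)] = -1/7
L_1(6) = (8)/[(7)] = 8/7
Sum: 4·(-1/7) + (-1)·(8/7) = -12/7

-12/7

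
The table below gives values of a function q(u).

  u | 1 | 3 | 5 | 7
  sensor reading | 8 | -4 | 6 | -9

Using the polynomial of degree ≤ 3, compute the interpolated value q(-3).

286

Using Newton's divided-difference form:
q[1,3] = (-4 - 8) / (3 - 1) = -6
q[3,5] = (6 - (-4)) / (5 - 3) = 5
q[5,7] = (-9 - 6) / (7 - 5) = -15/2
q[1,3,5] = (5 - (-6)) / (5 - 1) = 11/4
q[3,5,7] = (-15/2 - 5) / (7 - 3) = -25/8
q[1,3,5,7] = (-25/8 - 11/4) / (7 - 1) = -47/48
q(-3) = 8 + (-6)·(-4) + (11/4)·(-4)·(-6) + (-47/48)·(-4)·(-6)·(-8) = 286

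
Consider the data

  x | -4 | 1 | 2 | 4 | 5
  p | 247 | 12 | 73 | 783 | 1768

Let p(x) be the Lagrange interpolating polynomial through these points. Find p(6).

L_0(6) = (5)·(4)·(2)·(1)/[(-5)·(-6)·(-8)·(-9)] = 1/54
L_1(6) = (10)·(4)·(2)·(1)/[(5)·(-1)·(-3)·(-4)] = -4/3
L_2(6) = (10)·(5)·(2)·(1)/[(6)·(1)·(-2)·(-3)] = 25/9
L_3(6) = (10)·(5)·(4)·(1)/[(8)·(3)·(2)·(-1)] = -25/6
L_4(6) = (10)·(5)·(4)·(2)/[(9)·(4)·(3)·(1)] = 100/27
Sum: 247·(1/54) + 12·(-4/3) + 73·(25/9) + 783·(-25/6) + 1768·(100/27) = 3477

3477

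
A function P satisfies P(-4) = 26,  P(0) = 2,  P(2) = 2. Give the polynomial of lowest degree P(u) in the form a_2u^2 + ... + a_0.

P(u) = u^2 - 2u + 2

Build the Lagrange basis polynomials:
L_0(u) = u(u - 2) / [24] = (1/24)u^2 - (1/12)u
L_1(u) = (u + 4)(u - 2) / [-8] = -(1/8)u^2 - (1/4)u + 1
L_2(u) = (u + 4)u / [12] = (1/12)u^2 + (1/3)u
P(u) = 26·L_0 + 2·L_1 + 2·L_2
  26·L_0(u) = (13/12)u^2 - (13/6)u
  2·L_1(u) = -(1/4)u^2 - (1/2)u + 2
  2·L_2(u) = (1/6)u^2 + (2/3)u
Adding term by term: u^2 - 2u + 2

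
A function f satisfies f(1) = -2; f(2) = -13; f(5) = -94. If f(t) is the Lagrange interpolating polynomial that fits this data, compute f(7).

-188

Evaluate each Lagrange basis at t = 7:
L_0(7) = (5)·(2)/[(-1)·(-4)] = 5/2
L_1(7) = (6)·(2)/[(1)·(-3)] = -4
L_2(7) = (6)·(5)/[(4)·(3)] = 5/2
Sum: (-2)·(5/2) + (-13)·(-4) + (-94)·(5/2) = -188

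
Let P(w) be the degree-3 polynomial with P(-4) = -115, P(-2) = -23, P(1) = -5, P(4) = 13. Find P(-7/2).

-661/8

Using Newton's divided-difference form:
P[-4,-2] = (-23 - (-115)) / (-2 - (-4)) = 46
P[-2,1] = (-5 - (-23)) / (1 - (-2)) = 6
P[1,4] = (13 - (-5)) / (4 - 1) = 6
P[-4,-2,1] = (6 - 46) / (1 - (-4)) = -8
P[-2,1,4] = (6 - 6) / (4 - (-2)) = 0
P[-4,-2,1,4] = (0 - (-8)) / (4 - (-4)) = 1
P(-7/2) = -115 + 46·(1/2) + (-8)·(1/2)·(-3/2) + 1·(1/2)·(-3/2)·(-9/2) = -661/8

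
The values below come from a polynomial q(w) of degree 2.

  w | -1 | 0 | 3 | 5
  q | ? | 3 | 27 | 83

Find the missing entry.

The 3 known values determine q uniquely (degree ≤ 2).
L_0(-1) = (-4)·(-6)/[(-3)·(-5)] = 8/5
L_1(-1) = (-1)·(-6)/[(3)·(-2)] = -1
L_2(-1) = (-1)·(-4)/[(5)·(2)] = 2/5
Sum: 3·(8/5) + 27·(-1) + 83·(2/5) = 11

11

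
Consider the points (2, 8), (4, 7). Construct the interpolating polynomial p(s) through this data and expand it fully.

p(s) = -(1/2)s + 9

Build the Lagrange basis polynomials:
L_0(s) = (s - 4) / [-2] = -(1/2)s + 2
L_1(s) = (s - 2) / [2] = (1/2)s - 1
p(s) = 8·L_0 + 7·L_1
  8·L_0(s) = -4s + 16
  7·L_1(s) = (7/2)s - 7
Adding term by term: -(1/2)s + 9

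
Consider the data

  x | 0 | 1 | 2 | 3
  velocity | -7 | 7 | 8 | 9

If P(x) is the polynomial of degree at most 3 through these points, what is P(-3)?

Evaluate each Lagrange basis at x = -3:
L_0(-3) = (-4)·(-5)·(-6)/[(-1)·(-2)·(-3)] = 20
L_1(-3) = (-3)·(-5)·(-6)/[(1)·(-1)·(-2)] = -45
L_2(-3) = (-3)·(-4)·(-6)/[(2)·(1)·(-1)] = 36
L_3(-3) = (-3)·(-4)·(-5)/[(3)·(2)·(1)] = -10
Sum: (-7)·(20) + 7·(-45) + 8·(36) + 9·(-10) = -257

-257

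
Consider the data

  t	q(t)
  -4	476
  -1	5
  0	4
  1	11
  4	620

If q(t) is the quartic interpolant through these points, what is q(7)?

5261

Evaluate each Lagrange basis at t = 7:
L_0(7) = (8)·(7)·(6)·(3)/[(-3)·(-4)·(-5)·(-8)] = 21/10
L_1(7) = (11)·(7)·(6)·(3)/[(3)·(-1)·(-2)·(-5)] = -231/5
L_2(7) = (11)·(8)·(6)·(3)/[(4)·(1)·(-1)·(-4)] = 99
L_3(7) = (11)·(8)·(7)·(3)/[(5)·(2)·(1)·(-3)] = -308/5
L_4(7) = (11)·(8)·(7)·(6)/[(8)·(5)·(4)·(3)] = 77/10
Sum: 476·(21/10) + 5·(-231/5) + 4·(99) + 11·(-308/5) + 620·(77/10) = 5261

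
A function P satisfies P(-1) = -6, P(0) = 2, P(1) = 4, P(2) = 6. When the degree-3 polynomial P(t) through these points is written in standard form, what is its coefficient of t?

Build the Lagrange basis polynomials:
L_0(t) = t(t - 1)(t - 2) / [-6] = -(1/6)t^3 + (1/2)t^2 - (1/3)t
L_1(t) = (t + 1)(t - 1)(t - 2) / [2] = (1/2)t^3 - t^2 - (1/2)t + 1
L_2(t) = (t + 1)t(t - 2) / [-2] = -(1/2)t^3 + (1/2)t^2 + t
L_3(t) = (t + 1)t(t - 1) / [6] = (1/6)t^3 - (1/6)t
P(t) = (-6)·L_0 + 2·L_1 + 4·L_2 + 6·L_3
Only the coefficient of t is needed; take it from each L_i and combine:
(-6)·(-1/3) + 2·(-1/2) + 4·(1) + 6·(-1/6) = 4

4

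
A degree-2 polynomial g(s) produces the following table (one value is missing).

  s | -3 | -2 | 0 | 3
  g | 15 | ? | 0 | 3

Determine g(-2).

8

The 3 known values determine g uniquely (degree ≤ 2).
Evaluate each Lagrange basis at s = -2:
L_0(-2) = (-2)·(-5)/[(-3)·(-6)] = 5/9
L_1(-2) = (1)·(-5)/[(3)·(-3)] = 5/9
L_2(-2) = (1)·(-2)/[(6)·(3)] = -1/9
Sum: 15·(5/9) + 0 + 3·(-1/9) = 8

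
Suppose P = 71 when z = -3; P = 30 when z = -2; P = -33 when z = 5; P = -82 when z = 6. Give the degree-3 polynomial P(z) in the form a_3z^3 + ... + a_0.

Newton's divided differences:
P[-3,-2] = (30 - 71) / (-2 - (-3)) = -41
P[-2,5] = (-33 - 30) / (5 - (-2)) = -9
P[5,6] = (-82 - (-33)) / (6 - 5) = -49
P[-3,-2,5] = (-9 - (-41)) / (5 - (-3)) = 4
P[-2,5,6] = (-49 - (-9)) / (6 - (-2)) = -5
P[-3,-2,5,6] = (-5 - 4) / (6 - (-3)) = -1
P(z) = 71 + (-41)·(z + 3) + 4·(z + 3)(z + 2) + (-1)·(z + 3)(z + 2)(z - 5)
Expanding: P(z) = -z^3 + 4z^2 - 2z + 2

P(z) = -z^3 + 4z^2 - 2z + 2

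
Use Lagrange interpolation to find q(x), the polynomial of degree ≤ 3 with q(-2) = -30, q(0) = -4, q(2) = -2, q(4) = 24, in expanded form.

L_0(x) = x(x - 2)(x - 4) / [-48] = -(1/48)x^3 + (1/8)x^2 - (1/6)x
L_1(x) = (x + 2)(x - 2)(x - 4) / [16] = (1/16)x^3 - (1/4)x^2 - (1/4)x + 1
L_2(x) = (x + 2)x(x - 4) / [-16] = -(1/16)x^3 + (1/8)x^2 + (1/2)x
L_3(x) = (x + 2)x(x - 2) / [48] = (1/48)x^3 - (1/12)x
q(x) = (-30)·L_0 + (-4)·L_1 + (-2)·L_2 + 24·L_3
  (-30)·L_0(x) = (5/8)x^3 - (15/4)x^2 + 5x
  (-4)·L_1(x) = -(1/4)x^3 + x^2 + x - 4
  (-2)·L_2(x) = (1/8)x^3 - (1/4)x^2 - x
  24·L_3(x) = (1/2)x^3 - 2x
Adding term by term: x^3 - 3x^2 + 3x - 4

q(x) = x^3 - 3x^2 + 3x - 4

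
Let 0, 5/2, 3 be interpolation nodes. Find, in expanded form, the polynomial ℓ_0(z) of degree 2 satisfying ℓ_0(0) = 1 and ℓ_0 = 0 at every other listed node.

ℓ_0(z) = (z - 5/2)(z - 3) / [(-5/2)·(-3)]
       = (z^2 - (11/2)z + 15/2) / (15/2)

ℓ_0(z) = (2/15)z^2 - (11/15)z + 1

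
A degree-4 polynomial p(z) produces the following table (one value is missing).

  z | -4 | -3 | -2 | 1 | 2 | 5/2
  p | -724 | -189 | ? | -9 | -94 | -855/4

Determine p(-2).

-18

The 5 known values determine p uniquely (degree ≤ 4).
L_0(-2) = (1)·(-3)·(-4)·(-9/2)/[(-1)·(-5)·(-6)·(-13/2)] = -18/65
L_1(-2) = (2)·(-3)·(-4)·(-9/2)/[(1)·(-4)·(-5)·(-11/2)] = 54/55
L_2(-2) = (2)·(1)·(-4)·(-9/2)/[(5)·(4)·(-1)·(-3/2)] = 6/5
L_3(-2) = (2)·(1)·(-3)·(-9/2)/[(6)·(5)·(1)·(-1/2)] = -9/5
L_4(-2) = (2)·(1)·(-3)·(-4)/[(13/2)·(11/2)·(3/2)·(1/2)] = 128/143
Sum: (-724)·(-18/65) + (-189)·(54/55) + (-9)·(6/5) + (-94)·(-9/5) + (-855/4)·(128/143) = -18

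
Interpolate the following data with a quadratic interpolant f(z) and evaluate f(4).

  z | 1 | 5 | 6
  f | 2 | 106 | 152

68

L_0(4) = (-1)·(-2)/[(-4)·(-5)] = 1/10
L_1(4) = (3)·(-2)/[(4)·(-1)] = 3/2
L_2(4) = (3)·(-1)/[(5)·(1)] = -3/5
Sum: 2·(1/10) + 106·(3/2) + 152·(-3/5) = 68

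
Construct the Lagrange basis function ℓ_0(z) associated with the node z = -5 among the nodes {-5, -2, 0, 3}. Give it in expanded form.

ℓ_0(z) = -(1/120)z^3 + (1/120)z^2 + (1/20)z

ℓ_0(z) = (z + 2)z(z - 3) / [(-3)·(-5)·(-8)]
       = (z^3 - z^2 - 6z) / (-120)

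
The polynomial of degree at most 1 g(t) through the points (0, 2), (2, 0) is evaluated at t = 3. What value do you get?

-1

Evaluate each Lagrange basis at t = 3:
L_0(3) = (1)/[(-2)] = -1/2
L_1(3) = (3)/[(2)] = 3/2
Sum: 2·(-1/2) + 0 = -1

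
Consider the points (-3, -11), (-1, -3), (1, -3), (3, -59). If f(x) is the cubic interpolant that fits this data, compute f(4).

-123

Using Newton's divided-difference form:
f[-3,-1] = (-3 - (-11)) / (-1 - (-3)) = 4
f[-1,1] = (-3 - (-3)) / (1 - (-1)) = 0
f[1,3] = (-59 - (-3)) / (3 - 1) = -28
f[-3,-1,1] = (0 - 4) / (1 - (-3)) = -1
f[-1,1,3] = (-28 - 0) / (3 - (-1)) = -7
f[-3,-1,1,3] = (-7 - (-1)) / (3 - (-3)) = -1
f(4) = -11 + 4·(7) + (-1)·(7)·(5) + (-1)·(7)·(5)·(3) = -123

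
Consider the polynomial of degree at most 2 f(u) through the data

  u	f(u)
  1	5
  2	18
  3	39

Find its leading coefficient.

4

The leading coefficient equals the top divided difference f[1,2,3].
f[1,2] = (18 - 5) / (2 - 1) = 13
f[2,3] = (39 - 18) / (3 - 2) = 21
f[1,2,3] = (21 - 13) / (3 - 1) = 4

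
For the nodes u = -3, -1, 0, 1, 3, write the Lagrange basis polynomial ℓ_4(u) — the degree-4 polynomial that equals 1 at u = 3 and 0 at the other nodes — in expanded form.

ℓ_4(u) = (1/144)u^4 + (1/48)u^3 - (1/144)u^2 - (1/48)u

ℓ_4(u) = (u + 3)(u + 1)u(u - 1) / [(6)·(4)·(3)·(2)]
       = (u^4 + 3u^3 - u^2 - 3u) / (144)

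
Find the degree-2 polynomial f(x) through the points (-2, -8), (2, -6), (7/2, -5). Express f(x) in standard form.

f(x) = (1/33)x^2 + (1/2)x - 235/33

Build the Lagrange basis polynomials:
L_0(x) = (x - 2)(x - 7/2) / [22] = (1/22)x^2 - (1/4)x + 7/22
L_1(x) = (x + 2)(x - 7/2) / [-6] = -(1/6)x^2 + (1/4)x + 7/6
L_2(x) = (x + 2)(x - 2) / [33/4] = (4/33)x^2 - 16/33
f(x) = (-8)·L_0 + (-6)·L_1 + (-5)·L_2
  (-8)·L_0(x) = -(4/11)x^2 + 2x - 28/11
  (-6)·L_1(x) = x^2 - (3/2)x - 7
  (-5)·L_2(x) = -(20/33)x^2 + 80/33
Adding term by term: (1/33)x^2 + (1/2)x - 235/33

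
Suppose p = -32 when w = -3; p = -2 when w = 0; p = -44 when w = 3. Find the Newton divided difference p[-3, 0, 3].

-4

p[-3,0] = (-2 - (-32)) / (0 - (-3)) = 10
p[0,3] = (-44 - (-2)) / (3 - 0) = -14
p[-3,0,3] = (-14 - 10) / (3 - (-3)) = -4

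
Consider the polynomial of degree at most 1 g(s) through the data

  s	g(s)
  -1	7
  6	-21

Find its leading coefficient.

The leading coefficient equals the top divided difference g[-1,6].
g[-1,6] = (-21 - 7) / (6 - (-1)) = -4

-4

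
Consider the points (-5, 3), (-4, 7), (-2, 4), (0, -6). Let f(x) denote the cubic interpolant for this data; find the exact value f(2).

-69/5

Evaluate each Lagrange basis at x = 2:
L_0(2) = (6)·(4)·(2)/[(-1)·(-3)·(-5)] = -16/5
L_1(2) = (7)·(4)·(2)/[(1)·(-2)·(-4)] = 7
L_2(2) = (7)·(6)·(2)/[(3)·(2)·(-2)] = -7
L_3(2) = (7)·(6)·(4)/[(5)·(4)·(2)] = 21/5
Sum: 3·(-16/5) + 7·(7) + 4·(-7) + (-6)·(21/5) = -69/5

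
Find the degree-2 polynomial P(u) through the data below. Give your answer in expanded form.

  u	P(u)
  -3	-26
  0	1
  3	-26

Build the Lagrange basis polynomials:
L_0(u) = u(u - 3) / [18] = (1/18)u^2 - (1/6)u
L_1(u) = (u + 3)(u - 3) / [-9] = -(1/9)u^2 + 1
L_2(u) = (u + 3)u / [18] = (1/18)u^2 + (1/6)u
P(u) = (-26)·L_0 + 1·L_1 + (-26)·L_2
  (-26)·L_0(u) = -(13/9)u^2 + (13/3)u
  1·L_1(u) = -(1/9)u^2 + 1
  (-26)·L_2(u) = -(13/9)u^2 - (13/3)u
Adding term by term: -3u^2 + 1

P(u) = -3u^2 + 1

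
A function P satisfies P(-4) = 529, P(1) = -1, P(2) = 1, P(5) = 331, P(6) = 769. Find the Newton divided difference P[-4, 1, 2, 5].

P[-4,1] = (-1 - 529) / (1 - (-4)) = -106
P[1,2] = (1 - (-1)) / (2 - 1) = 2
P[2,5] = (331 - 1) / (5 - 2) = 110
P[-4,1,2] = (2 - (-106)) / (2 - (-4)) = 18
P[1,2,5] = (110 - 2) / (5 - 1) = 27
P[-4,1,2,5] = (27 - 18) / (5 - (-4)) = 1

1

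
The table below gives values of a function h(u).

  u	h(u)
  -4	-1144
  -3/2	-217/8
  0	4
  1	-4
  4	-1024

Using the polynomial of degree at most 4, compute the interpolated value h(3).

Evaluate each Lagrange basis at u = 3:
L_0(3) = (9/2)·(3)·(2)·(-1)/[(-5/2)·(-4)·(-5)·(-8)] = -27/400
L_1(3) = (7)·(3)·(2)·(-1)/[(5/2)·(-3/2)·(-5/2)·(-11/2)] = 224/275
L_2(3) = (7)·(9/2)·(2)·(-1)/[(4)·(3/2)·(-1)·(-4)] = -21/8
L_3(3) = (7)·(9/2)·(3)·(-1)/[(5)·(5/2)·(1)·(-3)] = 63/25
L_4(3) = (7)·(9/2)·(3)·(2)/[(8)·(11/2)·(4)·(3)] = 63/176
Sum: (-1144)·(-27/400) + (-217/8)·(224/275) + 4·(-21/8) + (-4)·(63/25) + (-1024)·(63/176) = -332

-332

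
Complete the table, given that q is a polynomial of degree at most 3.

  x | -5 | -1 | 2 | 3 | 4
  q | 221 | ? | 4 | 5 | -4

1

The 4 known values determine q uniquely (degree ≤ 3).
Evaluate each Lagrange basis at x = -1:
L_0(-1) = (-3)·(-4)·(-5)/[(-7)·(-8)·(-9)] = 5/42
L_1(-1) = (4)·(-4)·(-5)/[(7)·(-1)·(-2)] = 40/7
L_2(-1) = (4)·(-3)·(-5)/[(8)·(1)·(-1)] = -15/2
L_3(-1) = (4)·(-3)·(-4)/[(9)·(2)·(1)] = 8/3
Sum: 221·(5/42) + 4·(40/7) + 5·(-15/2) + (-4)·(8/3) = 1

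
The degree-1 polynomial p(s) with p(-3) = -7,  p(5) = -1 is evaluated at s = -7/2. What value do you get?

Evaluate each Lagrange basis at s = -7/2:
L_0(-7/2) = (-17/2)/[(-8)] = 17/16
L_1(-7/2) = (-1/2)/[(8)] = -1/16
Sum: (-7)·(17/16) + (-1)·(-1/16) = -59/8

-59/8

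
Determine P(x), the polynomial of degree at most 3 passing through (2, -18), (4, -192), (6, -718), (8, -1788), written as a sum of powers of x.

P(x) = -4x^3 + 4x^2 + x - 4

Newton's divided differences:
P[2,4] = (-192 - (-18)) / (4 - 2) = -87
P[4,6] = (-718 - (-192)) / (6 - 4) = -263
P[6,8] = (-1788 - (-718)) / (8 - 6) = -535
P[2,4,6] = (-263 - (-87)) / (6 - 2) = -44
P[4,6,8] = (-535 - (-263)) / (8 - 4) = -68
P[2,4,6,8] = (-68 - (-44)) / (8 - 2) = -4
P(x) = -18 + (-87)·(x - 2) + (-44)·(x - 2)(x - 4) + (-4)·(x - 2)(x - 4)(x - 6)
Expanding: P(x) = -4x^3 + 4x^2 + x - 4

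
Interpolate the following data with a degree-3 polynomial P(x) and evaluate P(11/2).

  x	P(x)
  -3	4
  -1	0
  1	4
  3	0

-325/8

Using Newton's divided-difference form:
P[-3,-1] = (0 - 4) / (-1 - (-3)) = -2
P[-1,1] = (4 - 0) / (1 - (-1)) = 2
P[1,3] = (0 - 4) / (3 - 1) = -2
P[-3,-1,1] = (2 - (-2)) / (1 - (-3)) = 1
P[-1,1,3] = (-2 - 2) / (3 - (-1)) = -1
P[-3,-1,1,3] = (-1 - 1) / (3 - (-3)) = -1/3
P(11/2) = 4 + (-2)·(17/2) + 1·(17/2)·(13/2) + (-1/3)·(17/2)·(13/2)·(9/2) = -325/8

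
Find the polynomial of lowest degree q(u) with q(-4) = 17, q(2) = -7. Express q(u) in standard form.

Build the Lagrange basis polynomials:
L_0(u) = (u - 2) / [-6] = -(1/6)u + 1/3
L_1(u) = (u + 4) / [6] = (1/6)u + 2/3
q(u) = 17·L_0 + (-7)·L_1
  17·L_0(u) = -(17/6)u + 17/3
  (-7)·L_1(u) = -(7/6)u - 14/3
Adding term by term: -4u + 1

q(u) = -4u + 1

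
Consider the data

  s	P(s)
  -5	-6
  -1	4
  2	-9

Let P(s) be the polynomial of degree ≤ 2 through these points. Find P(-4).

Using Newton's divided-difference form:
P[-5,-1] = (4 - (-6)) / (-1 - (-5)) = 5/2
P[-1,2] = (-9 - 4) / (2 - (-1)) = -13/3
P[-5,-1,2] = (-13/3 - 5/2) / (2 - (-5)) = -41/42
P(-4) = -6 + (5/2)·(1) + (-41/42)·(1)·(-3) = -4/7

-4/7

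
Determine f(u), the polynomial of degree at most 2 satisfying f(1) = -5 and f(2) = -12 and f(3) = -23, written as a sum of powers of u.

Newton's divided differences:
f[1,2] = (-12 - (-5)) / (2 - 1) = -7
f[2,3] = (-23 - (-12)) / (3 - 2) = -11
f[1,2,3] = (-11 - (-7)) / (3 - 1) = -2
f(u) = -5 + (-7)·(u - 1) + (-2)·(u - 1)(u - 2)
Expanding: f(u) = -2u^2 - u - 2

f(u) = -2u^2 - u - 2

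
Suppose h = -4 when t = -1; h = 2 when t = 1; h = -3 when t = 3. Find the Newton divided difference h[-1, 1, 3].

h[-1,1] = (2 - (-4)) / (1 - (-1)) = 3
h[1,3] = (-3 - 2) / (3 - 1) = -5/2
h[-1,1,3] = (-5/2 - 3) / (3 - (-1)) = -11/8

-11/8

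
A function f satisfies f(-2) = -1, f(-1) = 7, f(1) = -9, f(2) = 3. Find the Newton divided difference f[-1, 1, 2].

20/3

f[-1,1] = (-9 - 7) / (1 - (-1)) = -8
f[1,2] = (3 - (-9)) / (2 - 1) = 12
f[-1,1,2] = (12 - (-8)) / (2 - (-1)) = 20/3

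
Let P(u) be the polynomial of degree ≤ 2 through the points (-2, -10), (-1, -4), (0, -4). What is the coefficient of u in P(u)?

-3

Build the Lagrange basis polynomials:
L_0(u) = (u + 1)u / [2] = (1/2)u^2 + (1/2)u
L_1(u) = (u + 2)u / [-1] = -u^2 - 2u
L_2(u) = (u + 2)(u + 1) / [2] = (1/2)u^2 + (3/2)u + 1
P(u) = (-10)·L_0 + (-4)·L_1 + (-4)·L_2
Only the coefficient of u is needed; take it from each L_i and combine:
(-10)·(1/2) + (-4)·(-2) + (-4)·(3/2) = -3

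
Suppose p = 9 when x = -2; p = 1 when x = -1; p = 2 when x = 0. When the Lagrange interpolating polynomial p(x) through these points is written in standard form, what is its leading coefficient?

L_0(x) = (x + 1)x / [2] = (1/2)x^2 + (1/2)x
L_1(x) = (x + 2)x / [-1] = -x^2 - 2x
L_2(x) = (x + 2)(x + 1) / [2] = (1/2)x^2 + (3/2)x + 1
p(x) = 9·L_0 + 1·L_1 + 2·L_2
Only the coefficient of x^2 is needed; take it from each L_i and combine:
9·(1/2) + 1·(-1) + 2·(1/2) = 9/2

9/2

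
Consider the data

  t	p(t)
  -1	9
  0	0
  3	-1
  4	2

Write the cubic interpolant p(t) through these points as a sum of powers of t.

p(t) = -(4/15)t^3 + (27/10)t^2 - (181/30)t

Build the Lagrange basis polynomials:
L_0(t) = t(t - 3)(t - 4) / [-20] = -(1/20)t^3 + (7/20)t^2 - (3/5)t
L_1(t) = (t + 1)(t - 3)(t - 4) / [12] = (1/12)t^3 - (1/2)t^2 + (5/12)t + 1
L_2(t) = (t + 1)t(t - 4) / [-12] = -(1/12)t^3 + (1/4)t^2 + (1/3)t
L_3(t) = (t + 1)t(t - 3) / [20] = (1/20)t^3 - (1/10)t^2 - (3/20)t
p(t) = 9·L_0 + 0·L_1 + (-1)·L_2 + 2·L_3
  9·L_0(t) = -(9/20)t^3 + (63/20)t^2 - (27/5)t
  0·L_1(t) = 0
  (-1)·L_2(t) = (1/12)t^3 - (1/4)t^2 - (1/3)t
  2·L_3(t) = (1/10)t^3 - (1/5)t^2 - (3/10)t
Adding term by term: -(4/15)t^3 + (27/10)t^2 - (181/30)t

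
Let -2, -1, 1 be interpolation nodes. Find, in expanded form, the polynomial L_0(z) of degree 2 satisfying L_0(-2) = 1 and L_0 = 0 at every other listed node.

L_0(z) = (1/3)z^2 - 1/3

L_0(z) = (z + 1)(z - 1) / [(-1)·(-3)]
       = (z^2 - 1) / (3)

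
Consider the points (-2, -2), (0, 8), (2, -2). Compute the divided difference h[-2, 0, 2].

h[-2,0] = (8 - (-2)) / (0 - (-2)) = 5
h[0,2] = (-2 - 8) / (2 - 0) = -5
h[-2,0,2] = (-5 - 5) / (2 - (-2)) = -5/2

-5/2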